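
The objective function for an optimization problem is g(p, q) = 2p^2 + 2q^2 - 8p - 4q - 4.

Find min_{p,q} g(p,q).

-14

g(p,q) separates as A(p) + B(q) − 4, so its minimum is min A + min B − 4.
A'(p) = 4p - 8 vanishes at p ∈ {2}; B'(q) = 4q - 4 vanishes at q ∈ {1}.
Local minima of A (where A''>0): A(2)=-8. Local minima of B: B(1)=-2.
So the global minimum of g is A(2) + B(1) − 4 = -8 − 2 − 4 = -14, attained at (2, 1).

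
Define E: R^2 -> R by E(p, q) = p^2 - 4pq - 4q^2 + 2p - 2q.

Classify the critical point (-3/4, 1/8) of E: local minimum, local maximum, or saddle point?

The Hessian of E is constant: H = [[2, -4], [-4, -8]].
det(H) = 2·(-8) − (-4)² = -32.
Since det(H) < 0, H is indefinite and the critical point is a saddle point.

saddle point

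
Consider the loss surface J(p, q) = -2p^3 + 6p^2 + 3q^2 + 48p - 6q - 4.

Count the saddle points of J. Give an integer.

1

J separates as a function of p plus a function of q, so ∇J=0 decouples.
∂J/∂p = -6(p - 4)(p + 2) = 0 at p ∈ {-2, 4}; ∂J/∂q = 6(q - 1) = 0 at q ∈ {1}.
The Hessian is diagonal: diag(J_pp, J_qq). Second derivatives: J_pp(-2)=36, J_pp(4)=-36; J_qq(1)=6.
Saddle points occur where the two diagonal entries have opposite signs: (4, 1). Count: 1.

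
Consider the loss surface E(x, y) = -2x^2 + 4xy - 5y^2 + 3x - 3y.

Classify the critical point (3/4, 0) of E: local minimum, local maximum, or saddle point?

The Hessian of E is constant: H = [[-4, 4], [4, -10]].
det(H) = (-4)·(-10) − 4² = 24.
det(H) > 0 and tr(H) = -14 < 0, so H is negative definite and the point is a local maximum.

local maximum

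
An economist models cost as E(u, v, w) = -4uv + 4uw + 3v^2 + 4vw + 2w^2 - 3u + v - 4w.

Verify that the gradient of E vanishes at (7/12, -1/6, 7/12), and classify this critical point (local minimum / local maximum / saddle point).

saddle point

∇E = (-4v + 4w - 3, -4u + 6v + 4w + 1, 4u + 4v + 4w - 4); substituting (7/12, -1/6, 7/12) gives ∇E = (0, 0, 0), so (7/12, -1/6, 7/12) is indeed a critical point.
The Hessian is constant: H = [[0, -4, 4], [-4, 6, 4], [4, 4, 4]].
Leading principal minors: Δ₁ = 0, Δ₂ = -16, Δ₃ = -288.
The minors fit neither the all-positive nor the alternating-sign pattern, so H is indefinite: a saddle point.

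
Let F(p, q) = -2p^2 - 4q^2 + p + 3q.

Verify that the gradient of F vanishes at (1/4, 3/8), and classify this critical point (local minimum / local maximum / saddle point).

local maximum

∇F = (-4p + 1, -8q + 3); substituting (1/4, 3/8) gives ∇F = (0, 0), so (1/4, 3/8) is indeed a critical point.
The Hessian of F is constant: H = [[-4, 0], [0, -8]].
det(H) = (-4)·(-8) − 0² = 32.
det(H) > 0 and tr(H) = -12 < 0, so H is negative definite and the point is a local maximum.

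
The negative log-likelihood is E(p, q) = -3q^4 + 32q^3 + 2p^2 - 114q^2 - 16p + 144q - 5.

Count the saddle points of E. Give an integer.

E separates as a function of p plus a function of q, so ∇E=0 decouples.
∂E/∂p = 4(p - 4) = 0 at p ∈ {4}; ∂E/∂q = -12(q - 4)(q - 3)(q - 1) = 0 at q ∈ {1, 3, 4}.
The Hessian is diagonal: diag(E_pp, E_qq). Second derivatives: E_pp(4)=4; E_qq(1)=-72, E_qq(3)=24, E_qq(4)=-36.
Saddle points occur where the two diagonal entries have opposite signs: (4, 1), (4, 4). Count: 2.

2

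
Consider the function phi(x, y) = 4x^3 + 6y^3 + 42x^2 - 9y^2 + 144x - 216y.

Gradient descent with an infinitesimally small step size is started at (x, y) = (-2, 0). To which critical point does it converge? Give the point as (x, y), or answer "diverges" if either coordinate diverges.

(-3, 4)

phi is separable, so gradient descent decouples: x follows -∂phi/∂x, y follows -∂phi/∂y.
∂phi/∂x = 12(x + 3)(x + 4); at x=-2 this is 24, so x decreases.
∂phi/∂y = 18(y - 4)(y + 3); at y=0 this is -216, so y increases.
x converges to its nearest critical value -3 (a local min of the x-part); y converges to 4. The iterate converges to (-3, 4).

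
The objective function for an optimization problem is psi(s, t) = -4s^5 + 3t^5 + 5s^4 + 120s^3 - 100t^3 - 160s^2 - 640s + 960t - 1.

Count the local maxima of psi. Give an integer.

psi separates as a function of s plus a function of t, so ∇psi=0 decouples.
∂psi/∂s = -20(s - 4)(s - 2)(s + 1)(s + 4) = 0 at s ∈ {-4, -1, 2, 4}; ∂psi/∂t = 15(t - 4)(t - 2)(t + 2)(t + 4) = 0 at t ∈ {-4, -2, 2, 4}.
The Hessian is diagonal: diag(psi_ss, psi_tt). Second derivatives: psi_ss(-4)=2880, psi_ss(-1)=-900, psi_ss(2)=720, psi_ss(4)=-1600; psi_tt(-4)=-1440, psi_tt(-2)=720, psi_tt(2)=-720, psi_tt(4)=1440.
Local maxima occur where both diagonal entries negative: (-1, -4), (-1, 2), (4, -4), (4, 2). Count: 4.

4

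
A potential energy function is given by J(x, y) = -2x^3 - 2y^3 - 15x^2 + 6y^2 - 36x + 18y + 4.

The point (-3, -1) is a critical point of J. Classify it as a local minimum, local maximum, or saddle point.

local minimum

The mixed partial ∂²J/∂x∂y is 0, so the Hessian at any point is diag(J_xx, J_yy) = diag(-6(2x + 5), 12(-y + 1)).
At (-3, -1): H = diag(6, 24).
Both eigenvalues are positive, so H is positive definite: a local minimum.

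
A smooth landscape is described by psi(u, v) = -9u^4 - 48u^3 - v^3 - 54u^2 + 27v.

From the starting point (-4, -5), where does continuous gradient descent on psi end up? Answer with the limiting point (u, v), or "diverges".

diverges

psi is separable, so gradient descent decouples: u follows -∂psi/∂u, v follows -∂psi/∂v.
∂psi/∂u = -36u(u + 1)(u + 3); at u=-4 this is 432, so u decreases.
∂psi/∂v = -3(v - 3)(v + 3); at v=-5 this is -48, so v increases.
The u-coordinate has no critical point in that direction and runs off to infinity.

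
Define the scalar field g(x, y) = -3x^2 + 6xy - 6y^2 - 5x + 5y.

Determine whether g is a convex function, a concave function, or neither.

g is quadratic, so its Hessian is the constant matrix H = [[-6, 6], [6, -12]].
det(H) = 36, tr(H) = -18.
det(H) > 0 and tr(H) < 0, so H is negative definite everywhere: concave.

concave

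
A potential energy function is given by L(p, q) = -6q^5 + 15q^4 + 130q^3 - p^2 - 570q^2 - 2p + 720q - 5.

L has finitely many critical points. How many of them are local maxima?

2

L separates as a function of p plus a function of q, so ∇L=0 decouples.
∂L/∂p = -2(p + 1) = 0 at p ∈ {-1}; ∂L/∂q = -30(q - 3)(q - 2)(q - 1)(q + 4) = 0 at q ∈ {-4, 1, 2, 3}.
The Hessian is diagonal: diag(L_pp, L_qq). Second derivatives: L_pp(-1)=-2; L_qq(-4)=6300, L_qq(1)=-300, L_qq(2)=180, L_qq(3)=-420.
Local maxima occur where both diagonal entries negative: (-1, 1), (-1, 3). Count: 2.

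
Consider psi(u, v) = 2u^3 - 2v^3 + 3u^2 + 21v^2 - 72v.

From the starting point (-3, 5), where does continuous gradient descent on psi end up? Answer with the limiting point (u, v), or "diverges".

diverges

psi is separable, so gradient descent decouples: u follows -∂psi/∂u, v follows -∂psi/∂v.
∂psi/∂u = 6u(u + 1); at u=-3 this is 36, so u decreases.
∂psi/∂v = -6(v - 4)(v - 3); at v=5 this is -12, so v increases.
The u-coordinate has no critical point in that direction and runs off to infinity.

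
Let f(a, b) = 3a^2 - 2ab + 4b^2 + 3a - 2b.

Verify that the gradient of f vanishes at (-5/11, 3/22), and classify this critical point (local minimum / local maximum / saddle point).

local minimum

∇f = (6a - 2b + 3, -2a + 8b - 2); substituting (-5/11, 3/22) gives ∇f = (0, 0), so (-5/11, 3/22) is indeed a critical point.
The Hessian of f is constant: H = [[6, -2], [-2, 8]].
det(H) = 6·8 − (-2)² = 44.
det(H) > 0 and tr(H) = 14 > 0, so H is positive definite and the point is a local minimum.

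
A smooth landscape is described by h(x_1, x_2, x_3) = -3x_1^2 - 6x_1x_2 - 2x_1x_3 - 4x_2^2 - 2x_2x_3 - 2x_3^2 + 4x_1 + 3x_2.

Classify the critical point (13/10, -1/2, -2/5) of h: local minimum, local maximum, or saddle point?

local maximum

The Hessian is constant: H = [[-6, -6, -2], [-6, -8, -2], [-2, -2, -4]].
Leading principal minors: Δ₁ = -6, Δ₂ = 12, Δ₃ = -40.
The minors alternate sign starting negative (−, +, −), so H is negative definite: a local maximum.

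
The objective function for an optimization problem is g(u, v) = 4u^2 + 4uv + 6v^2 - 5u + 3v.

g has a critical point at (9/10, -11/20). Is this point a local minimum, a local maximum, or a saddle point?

local minimum

The Hessian of g is constant: H = [[8, 4], [4, 12]].
det(H) = 8·12 − 4² = 80.
det(H) > 0 and tr(H) = 20 > 0, so H is positive definite and the point is a local minimum.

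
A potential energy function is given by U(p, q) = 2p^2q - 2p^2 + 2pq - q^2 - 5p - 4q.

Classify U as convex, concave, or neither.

neither

The term 2p^2q is cubic, so the Hessian is not constant.
∂²U/∂p² = 4q - 4, which takes both signs as q varies (negative for sufficiently negative q). A diagonal entry of the Hessian changing sign means the Hessian is neither positive- nor negative-semidefinite on all of R^2.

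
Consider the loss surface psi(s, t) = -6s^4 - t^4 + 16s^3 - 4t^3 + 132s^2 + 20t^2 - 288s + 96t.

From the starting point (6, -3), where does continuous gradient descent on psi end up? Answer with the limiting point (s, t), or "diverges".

diverges

psi is separable, so gradient descent decouples: s follows -∂psi/∂s, t follows -∂psi/∂t.
∂psi/∂s = -24(s - 4)(s - 1)(s + 3); at s=6 this is -2160, so s increases.
∂psi/∂t = -4(t - 3)(t + 2)(t + 4); at t=-3 this is -24, so t increases.
The s-coordinate has no critical point in that direction and runs off to infinity.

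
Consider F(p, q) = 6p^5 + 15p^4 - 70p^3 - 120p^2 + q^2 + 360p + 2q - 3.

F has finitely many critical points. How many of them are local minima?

F separates as a function of p plus a function of q, so ∇F=0 decouples.
∂F/∂p = 30(p - 2)(p - 1)(p + 2)(p + 3) = 0 at p ∈ {-3, -2, 1, 2}; ∂F/∂q = 2(q + 1) = 0 at q ∈ {-1}.
The Hessian is diagonal: diag(F_pp, F_qq). Second derivatives: F_pp(-3)=-600, F_pp(-2)=360, F_pp(1)=-360, F_pp(2)=600; F_qq(-1)=2.
Local minima occur where both diagonal entries positive: (-2, -1), (2, -1). Count: 2.

2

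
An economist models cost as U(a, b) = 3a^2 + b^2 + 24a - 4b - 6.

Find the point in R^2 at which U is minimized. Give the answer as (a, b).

(-4, 2)

U(a,b) separates as P(a) + Q(b) − 6, so its minimum is min P + min Q − 6.
P'(a) = 6a + 24 vanishes at a ∈ {-4}; Q'(b) = 2b - 4 vanishes at b ∈ {2}.
Local minima of P (where P''>0): P(-4)=-48. Local minima of Q: Q(2)=-4.
So the global minimum of U is P(-4) + Q(2) − 6 = -48 − 4 − 6 = -58, attained at (-4, 2).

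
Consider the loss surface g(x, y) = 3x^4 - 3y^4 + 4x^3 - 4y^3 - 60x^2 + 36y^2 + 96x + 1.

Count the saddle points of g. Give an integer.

5

g separates as a function of x plus a function of y, so ∇g=0 decouples.
∂g/∂x = 12(x - 2)(x - 1)(x + 4) = 0 at x ∈ {-4, 1, 2}; ∂g/∂y = -12y(y - 2)(y + 3) = 0 at y ∈ {-3, 0, 2}.
The Hessian is diagonal: diag(g_xx, g_yy). Second derivatives: g_xx(-4)=360, g_xx(1)=-60, g_xx(2)=72; g_yy(-3)=-180, g_yy(0)=72, g_yy(2)=-120.
Saddle points occur where the two diagonal entries have opposite signs: (-4, -3), (-4, 2), (1, 0), (2, -3), (2, 2). Count: 5.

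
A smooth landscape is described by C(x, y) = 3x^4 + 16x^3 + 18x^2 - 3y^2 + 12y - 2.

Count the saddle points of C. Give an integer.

C separates as a function of x plus a function of y, so ∇C=0 decouples.
∂C/∂x = 12x(x + 1)(x + 3) = 0 at x ∈ {-3, -1, 0}; ∂C/∂y = -6(y - 2) = 0 at y ∈ {2}.
The Hessian is diagonal: diag(C_xx, C_yy). Second derivatives: C_xx(-3)=72, C_xx(-1)=-24, C_xx(0)=36; C_yy(2)=-6.
Saddle points occur where the two diagonal entries have opposite signs: (-3, 2), (0, 2). Count: 2.

2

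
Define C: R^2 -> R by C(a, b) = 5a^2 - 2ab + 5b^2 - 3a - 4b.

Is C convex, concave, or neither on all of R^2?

C is quadratic, so its Hessian is the constant matrix H = [[10, -2], [-2, 10]].
det(H) = 96, tr(H) = 20.
det(H) > 0 and tr(H) > 0, so H is positive definite everywhere: convex.

convex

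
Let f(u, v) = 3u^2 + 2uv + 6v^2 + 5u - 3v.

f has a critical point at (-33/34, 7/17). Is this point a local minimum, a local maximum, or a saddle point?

local minimum

The Hessian of f is constant: H = [[6, 2], [2, 12]].
det(H) = 6·12 − 2² = 68.
det(H) > 0 and tr(H) = 18 > 0, so H is positive definite and the point is a local minimum.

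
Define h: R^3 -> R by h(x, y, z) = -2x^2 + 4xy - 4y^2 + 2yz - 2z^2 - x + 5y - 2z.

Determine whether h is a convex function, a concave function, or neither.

concave

h is quadratic, so its Hessian is the constant matrix H = [[-4, 4, 0], [4, -8, 2], [0, 2, -4]].
Leading principal minors: -4, 16, -48.
Signs alternate −, +, − ⇒ H ≺ 0 ⇒ concave.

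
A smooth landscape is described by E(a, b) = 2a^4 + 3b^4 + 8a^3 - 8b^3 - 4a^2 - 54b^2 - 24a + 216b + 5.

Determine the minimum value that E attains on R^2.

-688

E(a,b) separates as P(a) + Q(b) + 5, so its minimum is min P + min Q + 5.
P'(a) = 8(a - 1)(a + 1)(a + 3) vanishes at a ∈ {-3, -1, 1}; Q'(b) = 12(b - 3)(b - 2)(b + 3) vanishes at b ∈ {-3, 2, 3}.
Local minima of P (where P''>0): P(-3)=-18, P(1)=-18. Local minima of Q: Q(-3)=-675, Q(3)=189.
So the global minimum of E is P(-3) + Q(-3) + 5 = -18 − 675 + 5 = -688, attained at (-3, -3).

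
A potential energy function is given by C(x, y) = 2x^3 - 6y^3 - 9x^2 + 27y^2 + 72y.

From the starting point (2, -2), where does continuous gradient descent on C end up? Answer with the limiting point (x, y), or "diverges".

(3, -1)

C is separable, so gradient descent decouples: x follows -∂C/∂x, y follows -∂C/∂y.
∂C/∂x = 6x(x - 3); at x=2 this is -12, so x increases.
∂C/∂y = -18(y - 4)(y + 1); at y=-2 this is -108, so y increases.
x converges to its nearest critical value 3 (a local min of the x-part); y converges to -1. The iterate converges to (3, -1).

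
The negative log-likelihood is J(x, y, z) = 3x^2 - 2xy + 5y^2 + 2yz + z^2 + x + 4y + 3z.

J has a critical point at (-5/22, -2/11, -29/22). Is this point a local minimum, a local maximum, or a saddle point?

local minimum

The Hessian is constant: H = [[6, -2, 0], [-2, 10, 2], [0, 2, 2]].
Leading principal minors: Δ₁ = 6, Δ₂ = 56, Δ₃ = 88.
All leading minors are positive, so H is positive definite: a local minimum.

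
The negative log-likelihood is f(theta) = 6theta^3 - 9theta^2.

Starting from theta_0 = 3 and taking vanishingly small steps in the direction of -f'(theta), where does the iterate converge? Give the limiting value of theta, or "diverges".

f'(theta) = 18theta(theta - 1), so f'(3) = 108.
Gradient descent moves in the -f' direction, i.e. theta is decreasing.
The nearest critical point in that direction is theta = 1, where f'' = 18 > 0 (a local minimum). The iterate converges there.

1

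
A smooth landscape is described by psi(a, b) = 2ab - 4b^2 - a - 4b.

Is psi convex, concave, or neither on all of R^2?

neither

psi is quadratic, so its Hessian is the constant matrix H = [[0, 2], [2, -8]].
det(H) = -4, tr(H) = -8.
det(H) < 0, so H is indefinite: neither convex nor concave.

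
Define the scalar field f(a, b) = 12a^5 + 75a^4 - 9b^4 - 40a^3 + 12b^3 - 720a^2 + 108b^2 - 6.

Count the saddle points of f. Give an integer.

6

f separates as a function of a plus a function of b, so ∇f=0 decouples.
∂f/∂a = 60a(a - 2)(a + 3)(a + 4) = 0 at a ∈ {-4, -3, 0, 2}; ∂f/∂b = -36b(b - 3)(b + 2) = 0 at b ∈ {-2, 0, 3}.
The Hessian is diagonal: diag(f_aa, f_bb). Second derivatives: f_aa(-4)=-1440, f_aa(-3)=900, f_aa(0)=-1440, f_aa(2)=3600; f_bb(-2)=-360, f_bb(0)=216, f_bb(3)=-540.
Saddle points occur where the two diagonal entries have opposite signs: (-4, 0), (-3, -2), (-3, 3), (0, 0), (2, -2), (2, 3). Count: 6.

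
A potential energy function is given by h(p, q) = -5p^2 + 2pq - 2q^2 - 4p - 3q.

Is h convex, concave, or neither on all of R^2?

h is quadratic, so its Hessian is the constant matrix H = [[-10, 2], [2, -4]].
det(H) = 36, tr(H) = -14.
det(H) > 0 and tr(H) < 0, so H is negative definite everywhere: concave.

concave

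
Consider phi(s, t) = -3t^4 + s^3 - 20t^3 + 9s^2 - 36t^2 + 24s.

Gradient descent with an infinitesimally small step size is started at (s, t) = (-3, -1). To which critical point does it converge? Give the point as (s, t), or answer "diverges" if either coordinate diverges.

phi is separable, so gradient descent decouples: s follows -∂phi/∂s, t follows -∂phi/∂t.
∂phi/∂s = 3(s + 2)(s + 4); at s=-3 this is -3, so s increases.
∂phi/∂t = -12t(t + 2)(t + 3); at t=-1 this is 24, so t decreases.
s converges to its nearest critical value -2 (a local min of the s-part); t converges to -2. The iterate converges to (-2, -2).

(-2, -2)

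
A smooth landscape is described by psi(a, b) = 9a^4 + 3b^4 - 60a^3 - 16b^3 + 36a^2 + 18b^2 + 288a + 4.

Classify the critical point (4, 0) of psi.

local minimum

The mixed partial ∂²psi/∂a∂b is 0, so the Hessian at any point is diag(psi_aa, psi_bb) = diag(36(3a^2 - 10a + 2), 12(3b^2 - 8b + 3)).
At (4, 0): H = diag(360, 36).
Both eigenvalues are positive, so H is positive definite: a local minimum.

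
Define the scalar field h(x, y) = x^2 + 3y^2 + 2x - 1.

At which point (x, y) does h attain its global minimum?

h(x,y) separates as P(x) + Q(y) − 1, so its minimum is min P + min Q − 1.
P'(x) = 2x + 2 vanishes at x ∈ {-1}; Q'(y) = 6y vanishes at y ∈ {0}.
Local minima of P (where P''>0): P(-1)=-1. Local minima of Q: Q(0)=0.
So the global minimum of h is P(-1) + Q(0) − 1 = -1 + 0 − 1 = -2, attained at (-1, 0).

(-1, 0)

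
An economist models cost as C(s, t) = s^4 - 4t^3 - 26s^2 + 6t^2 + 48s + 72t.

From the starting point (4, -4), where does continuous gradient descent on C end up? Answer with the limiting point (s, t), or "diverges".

C is separable, so gradient descent decouples: s follows -∂C/∂s, t follows -∂C/∂t.
∂C/∂s = 4(s - 3)(s - 1)(s + 4); at s=4 this is 96, so s decreases.
∂C/∂t = -12(t - 3)(t + 2); at t=-4 this is -168, so t increases.
s converges to its nearest critical value 3 (a local min of the s-part); t converges to -2. The iterate converges to (3, -2).

(3, -2)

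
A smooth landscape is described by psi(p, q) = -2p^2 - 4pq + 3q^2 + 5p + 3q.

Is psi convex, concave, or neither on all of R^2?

neither

psi is quadratic, so its Hessian is the constant matrix H = [[-4, -4], [-4, 6]].
det(H) = -40, tr(H) = 2.
det(H) < 0, so H is indefinite: neither convex nor concave.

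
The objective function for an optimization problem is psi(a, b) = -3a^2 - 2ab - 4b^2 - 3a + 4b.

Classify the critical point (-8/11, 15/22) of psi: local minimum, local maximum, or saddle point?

local maximum

The Hessian of psi is constant: H = [[-6, -2], [-2, -8]].
det(H) = (-6)·(-8) − (-2)² = 44.
det(H) > 0 and tr(H) = -14 < 0, so H is negative definite and the point is a local maximum.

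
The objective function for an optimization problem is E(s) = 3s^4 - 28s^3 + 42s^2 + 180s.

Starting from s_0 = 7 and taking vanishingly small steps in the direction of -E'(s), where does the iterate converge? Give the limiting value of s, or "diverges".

E'(s) = 12(s - 5)(s - 3)(s + 1), so E'(7) = 768.
Gradient descent moves in the -E' direction, i.e. s is decreasing.
The nearest critical point in that direction is s = 5, where E'' = 144 > 0 (a local minimum). The iterate converges there.

5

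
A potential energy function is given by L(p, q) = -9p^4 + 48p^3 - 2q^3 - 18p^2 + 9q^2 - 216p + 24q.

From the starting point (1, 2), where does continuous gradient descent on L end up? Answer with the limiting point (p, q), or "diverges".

(2, -1)

L is separable, so gradient descent decouples: p follows -∂L/∂p, q follows -∂L/∂q.
∂L/∂p = -36(p - 3)(p - 2)(p + 1); at p=1 this is -144, so p increases.
∂L/∂q = -6(q - 4)(q + 1); at q=2 this is 36, so q decreases.
p converges to its nearest critical value 2 (a local min of the p-part); q converges to -1. The iterate converges to (2, -1).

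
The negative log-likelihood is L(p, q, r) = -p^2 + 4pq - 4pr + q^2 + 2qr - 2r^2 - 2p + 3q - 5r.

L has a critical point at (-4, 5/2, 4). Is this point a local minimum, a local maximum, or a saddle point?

The Hessian is constant: H = [[-2, 4, -4], [4, 2, 2], [-4, 2, -4]].
Leading principal minors: Δ₁ = -2, Δ₂ = -20, Δ₃ = -8.
The minors fit neither the all-positive nor the alternating-sign pattern, so H is indefinite: a saddle point.

saddle point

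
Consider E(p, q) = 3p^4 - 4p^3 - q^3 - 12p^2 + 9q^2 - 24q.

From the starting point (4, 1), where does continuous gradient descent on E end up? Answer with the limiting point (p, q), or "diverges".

(2, 2)

E is separable, so gradient descent decouples: p follows -∂E/∂p, q follows -∂E/∂q.
∂E/∂p = 12p(p - 2)(p + 1); at p=4 this is 480, so p decreases.
∂E/∂q = -3(q - 4)(q - 2); at q=1 this is -9, so q increases.
p converges to its nearest critical value 2 (a local min of the p-part); q converges to 2. The iterate converges to (2, 2).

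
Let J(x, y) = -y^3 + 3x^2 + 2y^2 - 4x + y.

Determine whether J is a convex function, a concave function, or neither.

neither

The term -y^3 is cubic, so the Hessian is not constant.
∂²J/∂y² = -6y + 4, which takes both signs as y varies (negative for sufficiently large y). A diagonal entry of the Hessian changing sign means the Hessian is neither positive- nor negative-semidefinite on all of R^2.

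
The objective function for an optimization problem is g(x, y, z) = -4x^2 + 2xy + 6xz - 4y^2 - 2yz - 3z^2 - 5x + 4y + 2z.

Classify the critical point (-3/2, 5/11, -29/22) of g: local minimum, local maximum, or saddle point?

local maximum

The Hessian is constant: H = [[-8, 2, 6], [2, -8, -2], [6, -2, -6]].
Leading principal minors: Δ₁ = -8, Δ₂ = 60, Δ₃ = -88.
The minors alternate sign starting negative (−, +, −), so H is negative definite: a local maximum.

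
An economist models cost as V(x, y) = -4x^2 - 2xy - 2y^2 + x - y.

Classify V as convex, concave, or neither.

concave

V is quadratic, so its Hessian is the constant matrix H = [[-8, -2], [-2, -4]].
det(H) = 28, tr(H) = -12.
det(H) > 0 and tr(H) < 0, so H is negative definite everywhere: concave.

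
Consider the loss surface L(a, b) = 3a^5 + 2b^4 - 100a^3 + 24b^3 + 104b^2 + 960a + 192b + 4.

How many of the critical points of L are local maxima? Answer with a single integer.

L separates as a function of a plus a function of b, so ∇L=0 decouples.
∂L/∂a = 15(a - 4)(a - 2)(a + 2)(a + 4) = 0 at a ∈ {-4, -2, 2, 4}; ∂L/∂b = 8(b + 2)(b + 3)(b + 4) = 0 at b ∈ {-4, -3, -2}.
The Hessian is diagonal: diag(L_aa, L_bb). Second derivatives: L_aa(-4)=-1440, L_aa(-2)=720, L_aa(2)=-720, L_aa(4)=1440; L_bb(-4)=16, L_bb(-3)=-8, L_bb(-2)=16.
Local maxima occur where both diagonal entries negative: (-4, -3), (2, -3). Count: 2.

2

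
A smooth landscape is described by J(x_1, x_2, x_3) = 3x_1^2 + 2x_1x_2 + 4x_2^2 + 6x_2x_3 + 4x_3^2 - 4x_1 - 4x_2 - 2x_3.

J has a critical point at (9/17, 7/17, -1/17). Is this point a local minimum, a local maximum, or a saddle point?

local minimum

The Hessian is constant: H = [[6, 2, 0], [2, 8, 6], [0, 6, 8]].
Leading principal minors: Δ₁ = 6, Δ₂ = 44, Δ₃ = 136.
All leading minors are positive, so H is positive definite: a local minimum.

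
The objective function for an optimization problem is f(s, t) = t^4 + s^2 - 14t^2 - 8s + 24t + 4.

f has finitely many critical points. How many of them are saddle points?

f separates as a function of s plus a function of t, so ∇f=0 decouples.
∂f/∂s = 2(s - 4) = 0 at s ∈ {4}; ∂f/∂t = 4(t - 2)(t - 1)(t + 3) = 0 at t ∈ {-3, 1, 2}.
The Hessian is diagonal: diag(f_ss, f_tt). Second derivatives: f_ss(4)=2; f_tt(-3)=80, f_tt(1)=-16, f_tt(2)=20.
Saddle points occur where the two diagonal entries have opposite signs: (4, 1). Count: 1.

1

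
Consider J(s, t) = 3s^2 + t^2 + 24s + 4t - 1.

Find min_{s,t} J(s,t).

-53

J(s,t) separates as P(s) + Q(t) − 1, so its minimum is min P + min Q − 1.
P'(s) = 6s + 24 vanishes at s ∈ {-4}; Q'(t) = 2(t + 2) vanishes at t ∈ {-2}.
Local minima of P (where P''>0): P(-4)=-48. Local minima of Q: Q(-2)=-4.
So the global minimum of J is P(-4) + Q(-2) − 1 = -48 − 4 − 1 = -53, attained at (-4, -2).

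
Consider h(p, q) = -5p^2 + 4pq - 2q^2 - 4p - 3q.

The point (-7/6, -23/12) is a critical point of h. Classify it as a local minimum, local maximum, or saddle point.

The Hessian of h is constant: H = [[-10, 4], [4, -4]].
det(H) = (-10)·(-4) − 4² = 24.
det(H) > 0 and tr(H) = -14 < 0, so H is negative definite and the point is a local maximum.

local maximum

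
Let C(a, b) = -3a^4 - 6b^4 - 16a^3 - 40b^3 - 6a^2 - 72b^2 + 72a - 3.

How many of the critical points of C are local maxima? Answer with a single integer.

4

C separates as a function of a plus a function of b, so ∇C=0 decouples.
∂C/∂a = -12(a - 1)(a + 2)(a + 3) = 0 at a ∈ {-3, -2, 1}; ∂C/∂b = -24b(b + 2)(b + 3) = 0 at b ∈ {-3, -2, 0}.
The Hessian is diagonal: diag(C_aa, C_bb). Second derivatives: C_aa(-3)=-48, C_aa(-2)=36, C_aa(1)=-144; C_bb(-3)=-72, C_bb(-2)=48, C_bb(0)=-144.
Local maxima occur where both diagonal entries negative: (-3, -3), (-3, 0), (1, -3), (1, 0). Count: 4.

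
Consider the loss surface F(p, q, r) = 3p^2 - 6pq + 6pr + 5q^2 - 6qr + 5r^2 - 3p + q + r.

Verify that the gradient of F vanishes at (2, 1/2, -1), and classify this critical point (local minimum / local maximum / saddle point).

∇F = (6p - 6q + 6r - 3, -6p + 10q - 6r + 1, 6p - 6q + 10r + 1); substituting (2, 1/2, -1) gives ∇F = (0, 0, 0), so (2, 1/2, -1) is indeed a critical point.
The Hessian is constant: H = [[6, -6, 6], [-6, 10, -6], [6, -6, 10]].
Leading principal minors: Δ₁ = 6, Δ₂ = 24, Δ₃ = 96.
All leading minors are positive, so H is positive definite: a local minimum.

local minimum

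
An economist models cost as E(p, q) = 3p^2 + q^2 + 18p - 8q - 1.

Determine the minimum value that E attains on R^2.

-44

E(p,q) separates as A(p) + B(q) − 1, so its minimum is min A + min B − 1.
A'(p) = 6p + 18 vanishes at p ∈ {-3}; B'(q) = 2q - 8 vanishes at q ∈ {4}.
Local minima of A (where A''>0): A(-3)=-27. Local minima of B: B(4)=-16.
So the global minimum of E is A(-3) + B(4) − 1 = -27 − 16 − 1 = -44, attained at (-3, 4).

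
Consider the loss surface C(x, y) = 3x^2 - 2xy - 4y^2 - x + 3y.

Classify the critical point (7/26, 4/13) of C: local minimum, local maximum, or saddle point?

The Hessian of C is constant: H = [[6, -2], [-2, -8]].
det(H) = 6·(-8) − (-2)² = -52.
Since det(H) < 0, H is indefinite and the critical point is a saddle point.

saddle point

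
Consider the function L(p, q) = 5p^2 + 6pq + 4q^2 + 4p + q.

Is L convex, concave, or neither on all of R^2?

L is quadratic, so its Hessian is the constant matrix H = [[10, 6], [6, 8]].
det(H) = 44, tr(H) = 18.
det(H) > 0 and tr(H) > 0, so H is positive definite everywhere: convex.

convex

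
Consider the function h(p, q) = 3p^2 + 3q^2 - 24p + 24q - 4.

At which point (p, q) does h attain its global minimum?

h(p,q) separates as A(p) + B(q) − 4, so its minimum is min A + min B − 4.
A'(p) = 6p - 24 vanishes at p ∈ {4}; B'(q) = 6q + 24 vanishes at q ∈ {-4}.
Local minima of A (where A''>0): A(4)=-48. Local minima of B: B(-4)=-48.
So the global minimum of h is A(4) + B(-4) − 4 = -48 − 48 − 4 = -100, attained at (4, -4).

(4, -4)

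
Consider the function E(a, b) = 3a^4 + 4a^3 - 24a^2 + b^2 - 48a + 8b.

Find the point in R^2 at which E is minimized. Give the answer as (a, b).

(2, -4)

E(a,b) separates as P(a) + Q(b), so its minimum is min P + min Q.
P'(a) = 12(a - 2)(a + 1)(a + 2) vanishes at a ∈ {-2, -1, 2}; Q'(b) = 2b + 8 vanishes at b ∈ {-4}.
Local minima of P (where P''>0): P(-2)=16, P(2)=-112. Local minima of Q: Q(-4)=-16.
So the global minimum of E is P(2) + Q(-4) = -112 − 16 = -128, attained at (2, -4).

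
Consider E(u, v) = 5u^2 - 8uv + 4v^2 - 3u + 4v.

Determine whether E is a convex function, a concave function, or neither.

convex

E is quadratic, so its Hessian is the constant matrix H = [[10, -8], [-8, 8]].
det(H) = 16, tr(H) = 18.
det(H) > 0 and tr(H) > 0, so H is positive definite everywhere: convex.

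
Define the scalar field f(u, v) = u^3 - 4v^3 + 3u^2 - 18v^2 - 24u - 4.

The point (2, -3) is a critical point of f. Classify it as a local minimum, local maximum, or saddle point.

local minimum

The mixed partial ∂²f/∂u∂v is 0, so the Hessian at any point is diag(f_uu, f_vv) = diag(6(u + 1), -12(2v + 3)).
At (2, -3): H = diag(18, 36).
Both eigenvalues are positive, so H is positive definite: a local minimum.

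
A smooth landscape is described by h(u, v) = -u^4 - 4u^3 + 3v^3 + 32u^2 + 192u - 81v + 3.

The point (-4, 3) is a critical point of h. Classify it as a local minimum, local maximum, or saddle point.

The mixed partial ∂²h/∂u∂v is 0, so the Hessian at any point is diag(h_uu, h_vv) = diag(4(-3u^2 - 6u + 16), 18v).
At (-4, 3): H = diag(-32, 54).
The eigenvalues have opposite signs, so H is indefinite: a saddle point.

saddle point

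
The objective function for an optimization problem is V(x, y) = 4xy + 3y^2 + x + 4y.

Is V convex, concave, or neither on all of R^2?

V is quadratic, so its Hessian is the constant matrix H = [[0, 4], [4, 6]].
det(H) = -16, tr(H) = 6.
det(H) < 0, so H is indefinite: neither convex nor concave.

neither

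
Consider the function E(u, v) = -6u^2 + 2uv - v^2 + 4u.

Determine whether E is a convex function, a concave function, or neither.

E is quadratic, so its Hessian is the constant matrix H = [[-12, 2], [2, -2]].
det(H) = 20, tr(H) = -14.
det(H) > 0 and tr(H) < 0, so H is negative definite everywhere: concave.

concave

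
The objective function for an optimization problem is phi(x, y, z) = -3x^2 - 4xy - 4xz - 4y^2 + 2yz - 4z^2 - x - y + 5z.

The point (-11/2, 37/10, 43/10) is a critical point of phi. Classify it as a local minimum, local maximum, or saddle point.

The Hessian is constant: H = [[-6, -4, -4], [-4, -8, 2], [-4, 2, -8]].
Leading principal minors: Δ₁ = -6, Δ₂ = 32, Δ₃ = -40.
The minors alternate sign starting negative (−, +, −), so H is negative definite: a local maximum.

local maximum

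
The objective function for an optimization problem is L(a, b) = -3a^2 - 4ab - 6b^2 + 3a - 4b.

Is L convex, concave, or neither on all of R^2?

L is quadratic, so its Hessian is the constant matrix H = [[-6, -4], [-4, -12]].
det(H) = 56, tr(H) = -18.
det(H) > 0 and tr(H) < 0, so H is negative definite everywhere: concave.

concave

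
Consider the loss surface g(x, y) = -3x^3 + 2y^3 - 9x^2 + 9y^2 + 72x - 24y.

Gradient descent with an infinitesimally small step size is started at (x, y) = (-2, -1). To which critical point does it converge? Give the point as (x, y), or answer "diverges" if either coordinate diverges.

(-4, 1)

g is separable, so gradient descent decouples: x follows -∂g/∂x, y follows -∂g/∂y.
∂g/∂x = -9(x - 2)(x + 4); at x=-2 this is 72, so x decreases.
∂g/∂y = 6(y - 1)(y + 4); at y=-1 this is -36, so y increases.
x converges to its nearest critical value -4 (a local min of the x-part); y converges to 1. The iterate converges to (-4, 1).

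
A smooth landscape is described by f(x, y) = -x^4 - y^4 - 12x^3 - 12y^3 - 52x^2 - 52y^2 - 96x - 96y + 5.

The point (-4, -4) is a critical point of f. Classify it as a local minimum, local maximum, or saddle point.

The mixed partial ∂²f/∂x∂y is 0, so the Hessian at any point is diag(f_xx, f_yy) = diag(-4(3x^2 + 18x + 26), -4(3y^2 + 18y + 26)).
At (-4, -4): H = diag(-8, -8).
Both eigenvalues are negative, so H is negative definite: a local maximum.

local maximum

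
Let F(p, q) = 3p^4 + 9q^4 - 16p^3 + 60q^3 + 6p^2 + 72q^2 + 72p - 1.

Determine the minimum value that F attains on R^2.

F(p,q) separates as A(p) + B(q) − 1, so its minimum is min A + min B − 1.
A'(p) = 12(p - 3)(p - 2)(p + 1) vanishes at p ∈ {-1, 2, 3}; B'(q) = 36q(q + 1)(q + 4) vanishes at q ∈ {-4, -1, 0}.
Local minima of A (where A''>0): A(-1)=-47, A(3)=81. Local minima of B: B(-4)=-384, B(0)=0.
So the global minimum of F is A(-1) + B(-4) − 1 = -47 − 384 − 1 = -432, attained at (-1, -4).

-432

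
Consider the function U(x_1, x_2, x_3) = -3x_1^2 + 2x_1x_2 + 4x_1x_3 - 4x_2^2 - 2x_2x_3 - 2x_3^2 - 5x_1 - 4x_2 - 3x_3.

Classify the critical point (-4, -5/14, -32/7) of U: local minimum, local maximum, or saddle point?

The Hessian is constant: H = [[-6, 2, 4], [2, -8, -2], [4, -2, -4]].
Leading principal minors: Δ₁ = -6, Δ₂ = 44, Δ₃ = -56.
The minors alternate sign starting negative (−, +, −), so H is negative definite: a local maximum.

local maximum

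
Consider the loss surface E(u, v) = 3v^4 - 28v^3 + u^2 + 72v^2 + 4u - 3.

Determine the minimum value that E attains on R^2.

E(u,v) separates as P(u) + Q(v) − 3, so its minimum is min P + min Q − 3.
P'(u) = 2u + 4 vanishes at u ∈ {-2}; Q'(v) = 12v(v - 4)(v - 3) vanishes at v ∈ {0, 3, 4}.
Local minima of P (where P''>0): P(-2)=-4. Local minima of Q: Q(0)=0, Q(4)=128.
So the global minimum of E is P(-2) + Q(0) − 3 = -4 + 0 − 3 = -7, attained at (-2, 0).

-7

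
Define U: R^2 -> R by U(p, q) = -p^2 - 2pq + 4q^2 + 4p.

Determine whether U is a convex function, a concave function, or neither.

neither

U is quadratic, so its Hessian is the constant matrix H = [[-2, -2], [-2, 8]].
det(H) = -20, tr(H) = 6.
det(H) < 0, so H is indefinite: neither convex nor concave.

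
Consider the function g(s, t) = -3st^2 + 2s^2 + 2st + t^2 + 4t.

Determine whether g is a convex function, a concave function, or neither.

The term -3st^2 is cubic, so the Hessian is not constant.
∂²g/∂t² = -6s + 2, which takes both signs as s varies (negative for sufficiently large s). A diagonal entry of the Hessian changing sign means the Hessian is neither positive- nor negative-semidefinite on all of R^2.

neither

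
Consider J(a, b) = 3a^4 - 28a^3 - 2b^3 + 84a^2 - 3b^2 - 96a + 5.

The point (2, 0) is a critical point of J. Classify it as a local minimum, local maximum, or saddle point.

The mixed partial ∂²J/∂a∂b is 0, so the Hessian at any point is diag(J_aa, J_bb) = diag(12(3a^2 - 14a + 14), -6(2b + 1)).
At (2, 0): H = diag(-24, -6).
Both eigenvalues are negative, so H is negative definite: a local maximum.

local maximum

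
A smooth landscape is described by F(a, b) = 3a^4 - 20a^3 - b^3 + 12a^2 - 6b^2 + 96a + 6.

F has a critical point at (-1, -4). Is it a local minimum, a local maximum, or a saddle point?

The mixed partial ∂²F/∂a∂b is 0, so the Hessian at any point is diag(F_aa, F_bb) = diag(12(3a^2 - 10a + 2), -6(b + 2)).
At (-1, -4): H = diag(180, 12).
Both eigenvalues are positive, so H is positive definite: a local minimum.

local minimum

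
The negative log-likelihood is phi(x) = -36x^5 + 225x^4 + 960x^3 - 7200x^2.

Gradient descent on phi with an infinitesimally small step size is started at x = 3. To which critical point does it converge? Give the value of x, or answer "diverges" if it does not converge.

phi'(x) = -180x(x - 5)(x - 4)(x + 4), so phi'(3) = -7560.
Gradient descent moves in the -phi' direction, i.e. x is increasing.
The nearest critical point in that direction is x = 4, where phi'' = 5760 > 0 (a local minimum). The iterate converges there.

4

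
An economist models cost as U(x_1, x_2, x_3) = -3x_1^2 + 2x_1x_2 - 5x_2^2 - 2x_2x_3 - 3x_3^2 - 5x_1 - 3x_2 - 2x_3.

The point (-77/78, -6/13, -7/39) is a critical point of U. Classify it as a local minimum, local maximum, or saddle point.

The Hessian is constant: H = [[-6, 2, 0], [2, -10, -2], [0, -2, -6]].
Leading principal minors: Δ₁ = -6, Δ₂ = 56, Δ₃ = -312.
The minors alternate sign starting negative (−, +, −), so H is negative definite: a local maximum.

local maximum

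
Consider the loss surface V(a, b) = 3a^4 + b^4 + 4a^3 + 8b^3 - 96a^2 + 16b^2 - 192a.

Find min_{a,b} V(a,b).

V(a,b) separates as P(a) + Q(b), so its minimum is min P + min Q.
P'(a) = 12(a - 4)(a + 1)(a + 4) vanishes at a ∈ {-4, -1, 4}; Q'(b) = 4b(b + 2)(b + 4) vanishes at b ∈ {-4, -2, 0}.
Local minima of P (where P''>0): P(-4)=-256, P(4)=-1280. Local minima of Q: Q(-4)=0, Q(0)=0.
So the global minimum of V is P(4) + Q(-4) = -1280 + 0 = -1280, attained at (4, -4).

-1280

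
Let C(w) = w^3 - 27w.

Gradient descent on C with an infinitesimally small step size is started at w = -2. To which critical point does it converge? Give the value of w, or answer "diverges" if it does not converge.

3

C'(w) = 3(w - 3)(w + 3), so C'(-2) = -15.
Gradient descent moves in the -C' direction, i.e. w is increasing.
The nearest critical point in that direction is w = 3, where C'' = 18 > 0 (a local minimum). The iterate converges there.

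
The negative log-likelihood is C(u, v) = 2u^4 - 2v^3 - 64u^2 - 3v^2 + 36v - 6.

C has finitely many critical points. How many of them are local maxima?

1

C separates as a function of u plus a function of v, so ∇C=0 decouples.
∂C/∂u = 8u(u - 4)(u + 4) = 0 at u ∈ {-4, 0, 4}; ∂C/∂v = -6(v - 2)(v + 3) = 0 at v ∈ {-3, 2}.
The Hessian is diagonal: diag(C_uu, C_vv). Second derivatives: C_uu(-4)=256, C_uu(0)=-128, C_uu(4)=256; C_vv(-3)=30, C_vv(2)=-30.
Local maxima occur where both diagonal entries negative: (0, 2). Count: 1.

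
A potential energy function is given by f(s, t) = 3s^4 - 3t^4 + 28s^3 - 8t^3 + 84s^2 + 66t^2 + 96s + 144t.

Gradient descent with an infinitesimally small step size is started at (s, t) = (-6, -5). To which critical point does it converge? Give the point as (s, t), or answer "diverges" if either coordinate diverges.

diverges

f is separable, so gradient descent decouples: s follows -∂f/∂s, t follows -∂f/∂t.
∂f/∂s = 12(s + 1)(s + 2)(s + 4); at s=-6 this is -480, so s increases.
∂f/∂t = -12(t - 3)(t + 1)(t + 4); at t=-5 this is 384, so t decreases.
The t-coordinate has no critical point in that direction and runs off to infinity.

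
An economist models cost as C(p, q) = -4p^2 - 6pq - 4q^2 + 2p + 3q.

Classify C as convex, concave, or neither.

C is quadratic, so its Hessian is the constant matrix H = [[-8, -6], [-6, -8]].
det(H) = 28, tr(H) = -16.
det(H) > 0 and tr(H) < 0, so H is negative definite everywhere: concave.

concave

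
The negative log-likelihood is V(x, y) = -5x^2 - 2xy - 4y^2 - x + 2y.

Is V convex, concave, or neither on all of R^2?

V is quadratic, so its Hessian is the constant matrix H = [[-10, -2], [-2, -8]].
det(H) = 76, tr(H) = -18.
det(H) > 0 and tr(H) < 0, so H is negative definite everywhere: concave.

concave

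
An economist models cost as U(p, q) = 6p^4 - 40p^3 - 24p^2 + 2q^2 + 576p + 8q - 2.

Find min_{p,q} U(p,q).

-842

U(p,q) separates as A(p) + B(q) − 2, so its minimum is min A + min B − 2.
A'(p) = 24(p - 4)(p - 3)(p + 2) vanishes at p ∈ {-2, 3, 4}; B'(q) = 4q + 8 vanishes at q ∈ {-2}.
Local minima of A (where A''>0): A(-2)=-832, A(4)=896. Local minima of B: B(-2)=-8.
So the global minimum of U is A(-2) + B(-2) − 2 = -832 − 8 − 2 = -842, attained at (-2, -2).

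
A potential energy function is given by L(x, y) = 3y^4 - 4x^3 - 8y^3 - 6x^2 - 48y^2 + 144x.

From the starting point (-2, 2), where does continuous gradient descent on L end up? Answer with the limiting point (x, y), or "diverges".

L is separable, so gradient descent decouples: x follows -∂L/∂x, y follows -∂L/∂y.
∂L/∂x = -12(x - 3)(x + 4); at x=-2 this is 120, so x decreases.
∂L/∂y = 12y(y - 4)(y + 2); at y=2 this is -192, so y increases.
x converges to its nearest critical value -4 (a local min of the x-part); y converges to 4. The iterate converges to (-4, 4).

(-4, 4)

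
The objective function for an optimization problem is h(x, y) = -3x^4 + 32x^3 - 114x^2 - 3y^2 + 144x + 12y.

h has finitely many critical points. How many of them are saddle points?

h separates as a function of x plus a function of y, so ∇h=0 decouples.
∂h/∂x = -12(x - 4)(x - 3)(x - 1) = 0 at x ∈ {1, 3, 4}; ∂h/∂y = -6(y - 2) = 0 at y ∈ {2}.
The Hessian is diagonal: diag(h_xx, h_yy). Second derivatives: h_xx(1)=-72, h_xx(3)=24, h_xx(4)=-36; h_yy(2)=-6.
Saddle points occur where the two diagonal entries have opposite signs: (3, 2). Count: 1.

1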